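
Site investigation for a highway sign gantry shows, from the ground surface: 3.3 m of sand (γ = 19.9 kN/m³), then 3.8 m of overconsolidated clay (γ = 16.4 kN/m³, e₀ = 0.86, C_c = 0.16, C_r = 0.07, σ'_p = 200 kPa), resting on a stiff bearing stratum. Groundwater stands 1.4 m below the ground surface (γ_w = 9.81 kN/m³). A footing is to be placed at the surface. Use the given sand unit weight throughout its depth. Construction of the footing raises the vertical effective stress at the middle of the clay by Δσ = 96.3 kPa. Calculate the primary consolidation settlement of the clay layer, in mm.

Mid-depth of clay below the ground surface: z = 3.3 + 3.8/2 = 5.2 m.
Total vertical stress at mid-clay: σ_v = 19.9×3.3 + 16.4×1.9 = 96.83 kPa.
Pore pressure: u = 9.81×(5.2 − 1.4) = 37.278 kPa.
Initial effective stress: σ'_0 = σ_v − u = 96.83 − 37.278 = 59.552 kPa.
Final effective stress: σ'_f = 59.552 + 96.3 = 155.85 kPa.
σ'_f = 155.85 ≤ σ'_p = 200 kPa, so the clay remains overconsolidated and only the recompression index applies:
S_c = C_r·H/(1+e₀)·log₁₀(σ'_f/σ'_0) = 0.07×3.8/1.86×log₁₀(155.85/59.552)
    = 0.14301 × 0.41781 = 0.05975 m

S_c ≈ 59.8 mm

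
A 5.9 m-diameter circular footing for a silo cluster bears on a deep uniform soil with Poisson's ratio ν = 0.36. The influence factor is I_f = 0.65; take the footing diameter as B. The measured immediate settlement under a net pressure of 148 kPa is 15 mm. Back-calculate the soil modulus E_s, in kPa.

E_s ≈ 32900 kPa

S_e = q·B·(1−ν²)/E_s · I_f  ⇒  E_s = q·B·(1−ν²)·I_f / S_e.
E_s = 148 × 5.9 × 0.8704 × 0.65 / 0.015 = 32930 kPa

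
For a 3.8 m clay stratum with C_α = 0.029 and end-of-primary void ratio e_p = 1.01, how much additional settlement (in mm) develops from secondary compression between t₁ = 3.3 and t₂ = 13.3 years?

Secondary compression: S_s = C_α·H/(1+e_p)·log₁₀(t₂/t₁)
S_s = 0.029×3.8/(1+1.01)×log₁₀(13.3/3.3)
    = 0.05483 × 0.6053 = 0.03319 m

S_s ≈ 33.2 mm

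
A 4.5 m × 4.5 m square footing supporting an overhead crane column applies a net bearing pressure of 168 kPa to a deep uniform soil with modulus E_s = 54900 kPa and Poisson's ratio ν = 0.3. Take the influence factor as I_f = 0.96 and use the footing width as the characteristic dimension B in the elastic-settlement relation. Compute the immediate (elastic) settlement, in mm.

S_e ≈ 12 mm

Immediate (elastic) settlement: S_e = q·B·(1−ν²)/E_s · I_f.
S_e = 168 × 4.5 × (1 − 0.3²) / 54900 × 0.96
    = 168 × 4.5 × 0.91 / 54900 × 0.96
    = 0.01203 m = 12.03 mm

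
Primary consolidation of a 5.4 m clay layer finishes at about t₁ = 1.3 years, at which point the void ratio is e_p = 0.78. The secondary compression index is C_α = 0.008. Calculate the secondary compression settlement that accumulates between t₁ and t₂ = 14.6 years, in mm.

Secondary compression: S_s = C_α·H/(1+e_p)·log₁₀(t₂/t₁)
S_s = 0.008×5.4/(1+0.78)×log₁₀(14.6/1.3)
    = 0.02427 × 1.05 = 0.02549 m

S_s ≈ 25.5 mm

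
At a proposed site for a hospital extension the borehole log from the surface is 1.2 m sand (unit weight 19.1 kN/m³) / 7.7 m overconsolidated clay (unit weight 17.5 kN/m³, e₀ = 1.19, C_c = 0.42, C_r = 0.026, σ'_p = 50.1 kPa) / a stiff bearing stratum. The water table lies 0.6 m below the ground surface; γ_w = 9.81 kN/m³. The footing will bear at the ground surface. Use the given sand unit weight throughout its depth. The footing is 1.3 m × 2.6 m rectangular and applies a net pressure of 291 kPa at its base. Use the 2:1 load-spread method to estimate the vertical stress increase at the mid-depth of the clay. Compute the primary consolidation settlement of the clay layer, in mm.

S_c ≈ 188 mm

Mid-depth of clay below the ground surface: z = 1.2 + 7.7/2 = 5.05 m.
Total vertical stress at mid-clay: σ_v = 19.1×1.2 + 17.5×3.85 = 90.295 kPa.
Pore pressure: u = 9.81×(5.05 − 0.6) = 43.655 kPa.
Initial effective stress: σ'_0 = σ_v − u = 90.295 − 43.655 = 46.64 kPa.
Stress increase at mid-clay by the 2:1 spreading method:
Δσ = qBL/((B+z)(L+z)) = 291×1.3×2.6/((1.3+5.05)(2.6+5.05)) = 20.248 kPa
Final effective stress: σ'_f = 46.64 + 20.248 = 66.888 kPa.
σ'_f = 66.888 > σ'_p = 50.1 kPa, so the stress path crosses the preconsolidation pressure — recompression up to σ'_p, then virgin compression beyond:
S_c = H/(1+e₀)·[C_r·log₁₀(σ'_p/σ'_0) + C_c·log₁₀(σ'_f/σ'_p)]
    = 7.7/2.19 × [0.026×log₁₀(50.1/46.64) + 0.42×log₁₀(66.888/50.1)]
    = 3.516 × [0.00080806 + 0.052714] = 0.1882 m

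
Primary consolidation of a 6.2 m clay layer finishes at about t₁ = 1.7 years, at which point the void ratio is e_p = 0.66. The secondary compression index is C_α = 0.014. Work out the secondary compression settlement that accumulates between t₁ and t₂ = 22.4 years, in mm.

S_s ≈ 58.6 mm

Secondary compression: S_s = C_α·H/(1+e_p)·log₁₀(t₂/t₁)
S_s = 0.014×6.2/(1+0.66)×log₁₀(22.4/1.7)
    = 0.05229 × 1.12 = 0.05855 m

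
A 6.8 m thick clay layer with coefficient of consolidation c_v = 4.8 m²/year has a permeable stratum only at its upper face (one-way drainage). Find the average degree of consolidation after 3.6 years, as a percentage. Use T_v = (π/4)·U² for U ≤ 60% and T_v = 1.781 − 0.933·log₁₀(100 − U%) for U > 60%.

Drainage path length: H_d = H = 6.8 m (single drainage).
T_v = c_v·t/H_d² = 4.8×3.6/6.8² = 0.3737.
T_v = 0.3737 corresponds to the U > 60% branch:
U = 1 − 10^((1.781 − T_v)/0.933)/100 = 0.6776

U ≈ 67.8 %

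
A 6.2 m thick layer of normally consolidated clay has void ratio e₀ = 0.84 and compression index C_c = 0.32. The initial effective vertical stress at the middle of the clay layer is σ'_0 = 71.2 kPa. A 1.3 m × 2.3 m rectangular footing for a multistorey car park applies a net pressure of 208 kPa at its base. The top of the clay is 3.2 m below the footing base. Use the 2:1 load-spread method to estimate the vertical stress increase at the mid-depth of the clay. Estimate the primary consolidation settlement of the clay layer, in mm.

S_c ≈ 58.7 mm

Mid-depth of clay below the footing base: z = 3.2 + 6.2/2 = 6.3 m.
Stress increase at mid-clay by the 2:1 spreading method:
Δσ = qBL/((B+z)(L+z)) = 208×1.3×2.3/((1.3+6.3)(2.3+6.3)) = 9.5153 kPa
Final effective stress: σ'_f = σ'_0 + Δσ = 71.2 + 9.5153 = 80.715 kPa.
Normally consolidated clay, so the full stress increment lies on the virgin compression line:
S_c = C_c·H/(1+e₀)·log₁₀(σ'_f/σ'_0) = 0.32×6.2/(1+0.84)×log₁₀(80.715/71.2)
    = 1.0783 × 0.054474 = 0.05874 m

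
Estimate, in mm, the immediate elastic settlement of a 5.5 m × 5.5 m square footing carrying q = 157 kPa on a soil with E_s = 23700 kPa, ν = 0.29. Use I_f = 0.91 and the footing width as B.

Immediate (elastic) settlement: S_e = q·B·(1−ν²)/E_s · I_f.
S_e = 157 × 5.5 × (1 − 0.29²) / 23700 × 0.91
    = 157 × 5.5 × 0.9159 / 23700 × 0.91
    = 0.03037 m = 30.37 mm

S_e ≈ 30.4 mm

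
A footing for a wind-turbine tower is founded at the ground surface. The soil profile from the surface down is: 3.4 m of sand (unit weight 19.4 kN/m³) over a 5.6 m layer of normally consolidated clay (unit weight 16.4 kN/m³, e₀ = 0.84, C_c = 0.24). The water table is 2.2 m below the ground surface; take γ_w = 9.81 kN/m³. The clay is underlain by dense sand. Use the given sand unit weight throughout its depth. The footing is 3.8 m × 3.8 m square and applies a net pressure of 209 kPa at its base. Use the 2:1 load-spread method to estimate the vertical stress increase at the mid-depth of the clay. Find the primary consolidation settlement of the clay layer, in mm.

S_c ≈ 110 mm

Mid-depth of clay below the ground surface: z = 3.4 + 5.6/2 = 6.2 m.
Total vertical stress at mid-clay: σ_v = 19.4×3.4 + 16.4×2.8 = 111.88 kPa.
Pore pressure: u = 9.81×(6.2 − 2.2) = 39.24 kPa.
Initial effective stress: σ'_0 = σ_v − u = 111.88 − 39.24 = 72.64 kPa.
Stress increase at mid-clay by the 2:1 spreading method:
Δσ = qBL/((B+z)(L+z)) = 209×3.8×3.8/((3.8+6.2)(3.8+6.2)) = 30.18 kPa
Final effective stress: σ'_f = σ'_0 + Δσ = 72.64 + 30.18 = 102.82 kPa.
Normally consolidated clay, so the full stress increment lies on the virgin compression line:
S_c = C_c·H/(1+e₀)·log₁₀(σ'_f/σ'_0) = 0.24×5.6/(1+0.84)×log₁₀(102.82/72.64)
    = 0.73043 × 0.1509 = 0.1102 m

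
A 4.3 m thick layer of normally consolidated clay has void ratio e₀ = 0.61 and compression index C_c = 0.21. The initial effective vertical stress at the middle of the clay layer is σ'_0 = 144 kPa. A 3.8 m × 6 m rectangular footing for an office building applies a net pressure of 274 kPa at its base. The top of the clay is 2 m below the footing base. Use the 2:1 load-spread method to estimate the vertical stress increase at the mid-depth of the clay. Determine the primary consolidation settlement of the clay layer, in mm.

S_c ≈ 105 mm

Mid-depth of clay below the footing base: z = 2 + 4.3/2 = 4.15 m.
Stress increase at mid-clay by the 2:1 spreading method:
Δσ = qBL/((B+z)(L+z)) = 274×3.8×6/((3.8+4.15)(6+4.15)) = 77.42 kPa
Final effective stress: σ'_f = σ'_0 + Δσ = 144 + 77.42 = 221.42 kPa.
Normally consolidated clay, so the full stress increment lies on the virgin compression line:
S_c = C_c·H/(1+e₀)·log₁₀(σ'_f/σ'_0) = 0.21×4.3/(1+0.61)×log₁₀(221.42/144)
    = 0.56087 × 0.18685 = 0.1048 m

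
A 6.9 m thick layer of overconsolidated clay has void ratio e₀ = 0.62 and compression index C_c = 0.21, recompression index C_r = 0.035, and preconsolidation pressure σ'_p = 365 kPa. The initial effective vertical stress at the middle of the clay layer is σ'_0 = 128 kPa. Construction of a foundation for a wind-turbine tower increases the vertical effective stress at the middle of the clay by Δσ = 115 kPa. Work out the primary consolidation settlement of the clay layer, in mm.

Final effective stress: σ'_f = 128 + 115 = 243 kPa.
σ'_f = 243 ≤ σ'_p = 365 kPa, so the clay remains overconsolidated and only the recompression index applies:
S_c = C_r·H/(1+e₀)·log₁₀(σ'_f/σ'_0) = 0.035×6.9/1.62×log₁₀(243/128)
    = 0.14908 × 0.2784 = 0.0415 m

S_c ≈ 41.5 mm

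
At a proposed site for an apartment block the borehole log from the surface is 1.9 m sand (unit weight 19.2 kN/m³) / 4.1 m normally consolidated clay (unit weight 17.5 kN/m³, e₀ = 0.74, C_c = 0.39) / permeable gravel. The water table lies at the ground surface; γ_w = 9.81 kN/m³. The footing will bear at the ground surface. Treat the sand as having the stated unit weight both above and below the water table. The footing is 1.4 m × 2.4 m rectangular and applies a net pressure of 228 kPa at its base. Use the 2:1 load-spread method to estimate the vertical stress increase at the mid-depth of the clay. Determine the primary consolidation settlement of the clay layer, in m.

S_c ≈ 0.205 m

Mid-depth of clay below the ground surface: z = 1.9 + 4.1/2 = 3.95 m.
Total vertical stress at mid-clay: σ_v = 19.2×1.9 + 17.5×2.05 = 72.355 kPa.
Pore pressure: u = 9.81×(3.95 − 0) = 38.75 kPa.
Initial effective stress: σ'_0 = σ_v − u = 72.355 − 38.75 = 33.605 kPa.
Stress increase at mid-clay by the 2:1 spreading method:
Δσ = qBL/((B+z)(L+z)) = 228×1.4×2.4/((1.4+3.95)(2.4+3.95)) = 22.55 kPa
Final effective stress: σ'_f = σ'_0 + Δσ = 33.605 + 22.55 = 56.155 kPa.
Normally consolidated clay, so the full stress increment lies on the virgin compression line:
S_c = C_c·H/(1+e₀)·log₁₀(σ'_f/σ'_0) = 0.39×4.1/(1+0.74)×log₁₀(56.155/33.605)
    = 0.91897 × 0.22298 = 0.2049 m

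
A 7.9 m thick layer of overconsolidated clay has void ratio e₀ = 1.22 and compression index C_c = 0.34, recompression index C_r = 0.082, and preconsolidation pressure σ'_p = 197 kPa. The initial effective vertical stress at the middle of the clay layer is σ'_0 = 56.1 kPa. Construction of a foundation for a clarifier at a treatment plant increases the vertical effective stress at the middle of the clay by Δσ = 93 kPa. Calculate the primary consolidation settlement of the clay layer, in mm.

Final effective stress: σ'_f = 56.1 + 93 = 149.1 kPa.
σ'_f = 149.1 ≤ σ'_p = 197 kPa, so the clay remains overconsolidated and only the recompression index applies:
S_c = C_r·H/(1+e₀)·log₁₀(σ'_f/σ'_0) = 0.082×7.9/2.22×log₁₀(149.1/56.1)
    = 0.29181 × 0.42451 = 0.1239 m

S_c ≈ 124 mm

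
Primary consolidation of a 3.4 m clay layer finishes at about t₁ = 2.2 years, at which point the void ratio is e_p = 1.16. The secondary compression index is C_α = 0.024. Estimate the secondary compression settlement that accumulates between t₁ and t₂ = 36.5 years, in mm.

S_s ≈ 46.1 mm

Secondary compression: S_s = C_α·H/(1+e_p)·log₁₀(t₂/t₁)
S_s = 0.024×3.4/(1+1.16)×log₁₀(36.5/2.2)
    = 0.03778 × 1.22 = 0.04608 m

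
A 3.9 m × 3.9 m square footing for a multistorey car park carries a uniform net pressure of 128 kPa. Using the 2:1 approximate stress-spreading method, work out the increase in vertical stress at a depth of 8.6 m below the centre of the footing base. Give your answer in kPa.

By the 2:1 method the load spreads at 1 horizontal : 2 vertical, so at depth z the loaded area has grown by z in each plan dimension:
Δσ = qBL/((B+z)(L+z)) = 128×3.9×3.9/((3.9+8.6)(3.9+8.6)) = 12.46 kPa

Δσ_z ≈ 12.5 kPa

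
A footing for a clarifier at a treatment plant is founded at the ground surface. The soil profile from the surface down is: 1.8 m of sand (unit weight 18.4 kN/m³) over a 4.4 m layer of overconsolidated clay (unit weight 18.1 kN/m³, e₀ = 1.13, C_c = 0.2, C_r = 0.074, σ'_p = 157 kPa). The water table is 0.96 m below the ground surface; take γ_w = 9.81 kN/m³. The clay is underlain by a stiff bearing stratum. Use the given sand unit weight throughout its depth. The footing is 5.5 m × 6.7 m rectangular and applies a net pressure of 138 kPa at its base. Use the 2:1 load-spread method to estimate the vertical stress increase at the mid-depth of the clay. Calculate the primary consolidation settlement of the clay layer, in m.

S_c ≈ 0.0511 m

Mid-depth of clay below the ground surface: z = 1.8 + 4.4/2 = 4 m.
Total vertical stress at mid-clay: σ_v = 18.4×1.8 + 18.1×2.2 = 72.94 kPa.
Pore pressure: u = 9.81×(4 − 0.96) = 29.822 kPa.
Initial effective stress: σ'_0 = σ_v − u = 72.94 − 29.822 = 43.118 kPa.
Stress increase at mid-clay by the 2:1 spreading method:
Δσ = qBL/((B+z)(L+z)) = 138×5.5×6.7/((5.5+4)(6.7+4)) = 50.028 kPa
Final effective stress: σ'_f = 43.118 + 50.028 = 93.146 kPa.
σ'_f = 93.146 ≤ σ'_p = 157 kPa, so the clay remains overconsolidated and only the recompression index applies:
S_c = C_r·H/(1+e₀)·log₁₀(σ'_f/σ'_0) = 0.074×4.4/2.13×log₁₀(93.146/43.118)
    = 0.15286 × 0.33451 = 0.05113 m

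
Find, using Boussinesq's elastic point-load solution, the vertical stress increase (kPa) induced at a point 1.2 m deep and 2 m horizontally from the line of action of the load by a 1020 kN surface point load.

Boussinesq vertical stress below a point load on an elastic half-space:
Δσ_z = 3P/(2πz²) · [1 + (r/z)²]^(−5/2)
r/z = 2/1.2 = 1.6667; [1+(r/z)²]^(−5/2) = 0.03605.
Δσ_z = 3×1020/(2π×1.2²) × 0.03605 = 338.2 × 0.03605 = 12.19 kPa

Δσ_z ≈ 12.2 kPa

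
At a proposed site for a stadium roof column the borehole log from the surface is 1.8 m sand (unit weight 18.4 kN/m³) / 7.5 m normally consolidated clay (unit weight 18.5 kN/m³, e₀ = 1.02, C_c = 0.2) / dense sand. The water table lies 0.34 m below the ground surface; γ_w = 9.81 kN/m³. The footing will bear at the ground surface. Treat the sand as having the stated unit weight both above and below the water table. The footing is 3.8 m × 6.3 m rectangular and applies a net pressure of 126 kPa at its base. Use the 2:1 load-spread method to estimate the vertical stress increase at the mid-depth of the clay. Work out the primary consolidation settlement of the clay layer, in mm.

Mid-depth of clay below the ground surface: z = 1.8 + 7.5/2 = 5.55 m.
Total vertical stress at mid-clay: σ_v = 18.4×1.8 + 18.5×3.75 = 102.5 kPa.
Pore pressure: u = 9.81×(5.55 − 0.34) = 51.11 kPa.
Initial effective stress: σ'_0 = σ_v − u = 102.5 − 51.11 = 51.39 kPa.
Stress increase at mid-clay by the 2:1 spreading method:
Δσ = qBL/((B+z)(L+z)) = 126×3.8×6.3/((3.8+5.55)(6.3+5.55)) = 27.225 kPa
Final effective stress: σ'_f = σ'_0 + Δσ = 51.39 + 27.225 = 78.615 kPa.
Normally consolidated clay, so the full stress increment lies on the virgin compression line:
S_c = C_c·H/(1+e₀)·log₁₀(σ'_f/σ'_0) = 0.2×7.5/(1+1.02)×log₁₀(78.615/51.39)
    = 0.74257 × 0.18463 = 0.1371 m

S_c ≈ 137 mm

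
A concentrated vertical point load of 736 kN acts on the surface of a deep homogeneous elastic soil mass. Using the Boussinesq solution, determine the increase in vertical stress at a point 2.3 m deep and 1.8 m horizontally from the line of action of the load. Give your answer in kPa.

Δσ_z ≈ 20.1 kPa

Boussinesq vertical stress below a point load on an elastic half-space:
Δσ_z = 3P/(2πz²) · [1 + (r/z)²]^(−5/2)
r/z = 1.8/2.3 = 0.78261; [1+(r/z)²]^(−5/2) = 0.30288.
Δσ_z = 3×736/(2π×2.3²) × 0.30288 = 66.43 × 0.30288 = 20.12 kPa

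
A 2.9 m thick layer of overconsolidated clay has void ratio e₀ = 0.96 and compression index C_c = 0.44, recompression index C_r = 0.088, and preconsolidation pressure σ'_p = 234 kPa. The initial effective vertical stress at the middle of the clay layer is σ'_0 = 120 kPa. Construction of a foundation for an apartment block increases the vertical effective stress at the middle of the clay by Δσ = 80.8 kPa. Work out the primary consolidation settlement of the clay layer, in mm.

S_c ≈ 29.1 mm

Final effective stress: σ'_f = 120 + 80.8 = 200.8 kPa.
σ'_f = 200.8 ≤ σ'_p = 234 kPa, so the clay remains overconsolidated and only the recompression index applies:
S_c = C_r·H/(1+e₀)·log₁₀(σ'_f/σ'_0) = 0.088×2.9/1.96×log₁₀(200.8/120)
    = 0.1302 × 0.22358 = 0.02911 m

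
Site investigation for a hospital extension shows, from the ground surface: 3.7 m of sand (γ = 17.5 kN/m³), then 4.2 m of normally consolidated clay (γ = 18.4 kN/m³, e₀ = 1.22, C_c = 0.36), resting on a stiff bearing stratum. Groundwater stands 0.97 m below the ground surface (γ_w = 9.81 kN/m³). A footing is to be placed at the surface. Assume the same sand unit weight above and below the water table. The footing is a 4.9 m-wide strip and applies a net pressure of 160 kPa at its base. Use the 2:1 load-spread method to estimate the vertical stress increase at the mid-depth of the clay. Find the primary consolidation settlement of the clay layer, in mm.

S_c ≈ 247 mm

Mid-depth of clay below the ground surface: z = 3.7 + 4.2/2 = 5.8 m.
Total vertical stress at mid-clay: σ_v = 17.5×3.7 + 18.4×2.1 = 103.39 kPa.
Pore pressure: u = 9.81×(5.8 − 0.97) = 47.382 kPa.
Initial effective stress: σ'_0 = σ_v − u = 103.39 − 47.382 = 56.008 kPa.
Stress increase at mid-clay by the 2:1 spreading method:
Δσ = qB/(B+z) = 160×4.9/(4.9+5.8) = 73.271 kPa
Final effective stress: σ'_f = σ'_0 + Δσ = 56.008 + 73.271 = 129.28 kPa.
Normally consolidated clay, so the full stress increment lies on the virgin compression line:
S_c = C_c·H/(1+e₀)·log₁₀(σ'_f/σ'_0) = 0.36×4.2/(1+1.22)×log₁₀(129.28/56.008)
    = 0.68108 × 0.36328 = 0.2474 m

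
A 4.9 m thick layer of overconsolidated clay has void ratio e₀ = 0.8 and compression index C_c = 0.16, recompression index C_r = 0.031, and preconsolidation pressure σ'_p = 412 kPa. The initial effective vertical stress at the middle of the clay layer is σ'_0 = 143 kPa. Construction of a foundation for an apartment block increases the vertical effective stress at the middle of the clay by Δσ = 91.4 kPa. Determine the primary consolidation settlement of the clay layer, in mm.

Final effective stress: σ'_f = 143 + 91.4 = 234.4 kPa.
σ'_f = 234.4 ≤ σ'_p = 412 kPa, so the clay remains overconsolidated and only the recompression index applies:
S_c = C_r·H/(1+e₀)·log₁₀(σ'_f/σ'_0) = 0.031×4.9/1.8×log₁₀(234.4/143)
    = 0.084388 × 0.21462 = 0.01811 m

S_c ≈ 18.1 mm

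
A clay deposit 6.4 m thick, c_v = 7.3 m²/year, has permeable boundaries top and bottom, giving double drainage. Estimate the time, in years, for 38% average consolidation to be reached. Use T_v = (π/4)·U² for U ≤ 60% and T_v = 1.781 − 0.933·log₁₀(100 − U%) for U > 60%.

t ≈ 0.159 years

Drainage path length: H_d = H/2 = 3.2 m (double drainage).
U ≤ 60%: T_v = (π/4)·U² = (π/4)×0.38² = 0.11341.
t = T_v·H_d²/c_v = 0.11341×3.2²/7.3 = 0.1591 years.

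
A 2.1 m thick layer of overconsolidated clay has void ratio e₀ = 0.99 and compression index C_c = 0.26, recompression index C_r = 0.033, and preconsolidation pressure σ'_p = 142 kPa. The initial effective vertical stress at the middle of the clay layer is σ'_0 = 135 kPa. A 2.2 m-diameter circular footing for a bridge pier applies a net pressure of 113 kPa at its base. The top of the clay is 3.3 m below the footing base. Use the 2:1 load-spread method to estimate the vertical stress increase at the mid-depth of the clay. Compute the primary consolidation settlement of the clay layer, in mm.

S_c ≈ 5.49 mm

Mid-depth of clay below the footing base: z = 3.3 + 2.1/2 = 4.35 m.
Stress increase at mid-clay by the 2:1 spreading method:
Δσ ≈ qD²/(D+z)² = 113×2.2²/(2.2+4.35)² = 12.748 kPa
Final effective stress: σ'_f = 135 + 12.748 = 147.75 kPa.
σ'_f = 147.75 > σ'_p = 142 kPa, so the stress path crosses the preconsolidation pressure — recompression up to σ'_p, then virgin compression beyond:
S_c = H/(1+e₀)·[C_r·log₁₀(σ'_p/σ'_0) + C_c·log₁₀(σ'_f/σ'_p)]
    = 2.1/1.99 × [0.033×log₁₀(142/135) + 0.26×log₁₀(147.75/142)]
    = 1.0553 × [0.0007245 + 0.0044822] = 0.005495 m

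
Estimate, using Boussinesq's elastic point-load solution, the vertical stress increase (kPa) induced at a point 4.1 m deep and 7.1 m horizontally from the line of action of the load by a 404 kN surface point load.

Δσ_z ≈ 0.359 kPa

Boussinesq vertical stress below a point load on an elastic half-space:
Δσ_z = 3P/(2πz²) · [1 + (r/z)²]^(−5/2)
r/z = 7.1/4.1 = 1.7317; [1+(r/z)²]^(−5/2) = 0.031273.
Δσ_z = 3×404/(2π×4.1²) × 0.031273 = 11.475 × 0.031273 = 0.3589 kPa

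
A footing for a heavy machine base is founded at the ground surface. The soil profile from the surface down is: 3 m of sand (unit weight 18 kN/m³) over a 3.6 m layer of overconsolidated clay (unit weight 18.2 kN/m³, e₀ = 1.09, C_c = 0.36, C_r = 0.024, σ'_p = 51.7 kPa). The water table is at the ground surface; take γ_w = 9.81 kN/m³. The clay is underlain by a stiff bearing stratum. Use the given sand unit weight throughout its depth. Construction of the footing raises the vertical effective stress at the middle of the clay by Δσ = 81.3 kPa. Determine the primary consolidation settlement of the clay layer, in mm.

S_c ≈ 234 mm

Mid-depth of clay below the ground surface: z = 3 + 3.6/2 = 4.8 m.
Total vertical stress at mid-clay: σ_v = 18×3 + 18.2×1.8 = 86.76 kPa.
Pore pressure: u = 9.81×(4.8 − 0) = 47.088 kPa.
Initial effective stress: σ'_0 = σ_v − u = 86.76 − 47.088 = 39.672 kPa.
Final effective stress: σ'_f = 39.672 + 81.3 = 120.97 kPa.
σ'_f = 120.97 > σ'_p = 51.7 kPa, so the stress path crosses the preconsolidation pressure — recompression up to σ'_p, then virgin compression beyond:
S_c = H/(1+e₀)·[C_r·log₁₀(σ'_p/σ'_0) + C_c·log₁₀(σ'_f/σ'_p)]
    = 3.6/2.09 × [0.024×log₁₀(51.7/39.672) + 0.36×log₁₀(120.97/51.7)]
    = 1.7225 × [0.0027602 + 0.13291] = 0.2337 m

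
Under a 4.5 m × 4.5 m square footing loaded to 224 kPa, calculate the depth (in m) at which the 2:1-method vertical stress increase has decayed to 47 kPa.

z ≈ 5.32 m

2:1 spreading — at depth z the loaded area has grown by z in each plan dimension:
qB²/(B+z)² = Δσ_z ⇒ z = B(√(q/Δσ_z) − 1) = 4.5×(√(224/47) − 1) = 5.324 m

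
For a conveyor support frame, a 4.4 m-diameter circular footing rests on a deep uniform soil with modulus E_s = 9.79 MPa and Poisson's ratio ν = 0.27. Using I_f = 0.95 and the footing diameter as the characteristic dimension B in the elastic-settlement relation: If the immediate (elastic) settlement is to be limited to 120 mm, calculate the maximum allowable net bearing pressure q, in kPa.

q ≈ 303 kPa

E_s = 9.79 MPa = 9790 kPa.
S_e = q·B·(1−ν²)/E_s · I_f  ⇒  q = S_e·E_s / (B·(1−ν²)·I_f).
q = 0.12 × 9790 / (4.4 × 0.9271 × 0.95) = 303.2 kPa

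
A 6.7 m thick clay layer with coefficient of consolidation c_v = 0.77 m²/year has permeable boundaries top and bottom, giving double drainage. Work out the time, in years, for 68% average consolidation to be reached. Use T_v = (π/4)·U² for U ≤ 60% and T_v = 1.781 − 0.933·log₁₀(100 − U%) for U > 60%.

t ≈ 5.49 years

Drainage path length: H_d = H/2 = 3.35 m (double drainage).
U > 60%: T_v = 1.781 − 0.933·log₁₀(100 − 68) = 0.3767.
t = T_v·H_d²/c_v = 0.3767×3.35²/0.77 = 5.49 years.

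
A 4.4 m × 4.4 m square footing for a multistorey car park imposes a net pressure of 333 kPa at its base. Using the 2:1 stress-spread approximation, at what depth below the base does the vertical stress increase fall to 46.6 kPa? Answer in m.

2:1 spreading — at depth z the loaded area has grown by z in each plan dimension:
qB²/(B+z)² = Δσ_z ⇒ z = B(√(q/Δσ_z) − 1) = 4.4×(√(333/46.6) − 1) = 7.362 m

z ≈ 7.36 m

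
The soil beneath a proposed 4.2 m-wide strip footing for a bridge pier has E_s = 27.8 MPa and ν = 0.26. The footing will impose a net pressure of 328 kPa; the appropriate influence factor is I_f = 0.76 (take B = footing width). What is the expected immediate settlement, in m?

S_e ≈ 0.0351 m

Immediate (elastic) settlement: S_e = q·B·(1−ν²)/E_s · I_f.
E_s = 27.8 MPa = 27800 kPa.
S_e = 328 × 4.2 × (1 − 0.26²) / 27800 × 0.76
    = 328 × 4.2 × 0.9324 / 27800 × 0.76
    = 0.03512 m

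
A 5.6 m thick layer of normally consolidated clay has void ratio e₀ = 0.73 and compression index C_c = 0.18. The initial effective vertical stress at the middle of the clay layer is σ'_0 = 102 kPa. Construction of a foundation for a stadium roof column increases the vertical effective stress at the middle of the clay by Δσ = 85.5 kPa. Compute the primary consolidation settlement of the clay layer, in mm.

S_c ≈ 154 mm

Final effective stress: σ'_f = σ'_0 + Δσ = 102 + 85.5 = 187.5 kPa.
Normally consolidated clay, so the full stress increment lies on the virgin compression line:
S_c = C_c·H/(1+e₀)·log₁₀(σ'_f/σ'_0) = 0.18×5.6/(1+0.73)×log₁₀(187.5/102)
    = 0.58266 × 0.2644 = 0.1541 m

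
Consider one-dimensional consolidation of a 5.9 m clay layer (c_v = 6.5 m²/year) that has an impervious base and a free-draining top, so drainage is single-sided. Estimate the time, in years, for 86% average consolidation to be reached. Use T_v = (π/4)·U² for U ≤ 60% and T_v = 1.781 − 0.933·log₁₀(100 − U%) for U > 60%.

Drainage path length: H_d = H = 5.9 m (single drainage).
U > 60%: T_v = 1.781 − 0.933·log₁₀(100 − 86) = 0.71166.
t = T_v·H_d²/c_v = 0.71166×5.9²/6.5 = 3.811 years.

t ≈ 3.81 years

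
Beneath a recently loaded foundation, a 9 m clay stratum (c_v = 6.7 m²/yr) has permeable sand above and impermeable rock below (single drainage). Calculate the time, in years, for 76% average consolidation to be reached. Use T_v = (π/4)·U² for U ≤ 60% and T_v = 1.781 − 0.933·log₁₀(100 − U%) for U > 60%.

Drainage path length: H_d = H = 9 m (single drainage).
U > 60%: T_v = 1.781 − 0.933·log₁₀(100 − 76) = 0.49326.
t = T_v·H_d²/c_v = 0.49326×9²/6.7 = 5.963 years.

t ≈ 5.96 years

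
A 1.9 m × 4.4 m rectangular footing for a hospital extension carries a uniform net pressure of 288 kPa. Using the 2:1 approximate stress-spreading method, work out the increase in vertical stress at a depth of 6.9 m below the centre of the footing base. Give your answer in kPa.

By the 2:1 method the load spreads at 1 horizontal : 2 vertical, so at depth z the loaded area has grown by z in each plan dimension:
Δσ = qBL/((B+z)(L+z)) = 288×1.9×4.4/((1.9+6.9)(4.4+6.9)) = 24.212 kPa

Δσ_z ≈ 24.2 kPa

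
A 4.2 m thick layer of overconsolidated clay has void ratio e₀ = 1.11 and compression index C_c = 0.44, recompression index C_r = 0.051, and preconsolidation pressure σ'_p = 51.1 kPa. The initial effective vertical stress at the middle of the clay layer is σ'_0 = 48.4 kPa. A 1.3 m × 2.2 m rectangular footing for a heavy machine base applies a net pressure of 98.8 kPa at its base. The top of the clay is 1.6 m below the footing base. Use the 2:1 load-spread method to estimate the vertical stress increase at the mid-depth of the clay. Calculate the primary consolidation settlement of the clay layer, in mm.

Mid-depth of clay below the footing base: z = 1.6 + 4.2/2 = 3.7 m.
Stress increase at mid-clay by the 2:1 spreading method:
Δσ = qBL/((B+z)(L+z)) = 98.8×1.3×2.2/((1.3+3.7)(2.2+3.7)) = 9.5786 kPa
Final effective stress: σ'_f = 48.4 + 9.5786 = 57.979 kPa.
σ'_f = 57.979 > σ'_p = 51.1 kPa, so the stress path crosses the preconsolidation pressure — recompression up to σ'_p, then virgin compression beyond:
S_c = H/(1+e₀)·[C_r·log₁₀(σ'_p/σ'_0) + C_c·log₁₀(σ'_f/σ'_p)]
    = 4.2/2.11 × [0.051×log₁₀(51.1/48.4) + 0.44×log₁₀(57.979/51.1)]
    = 1.9905 × [0.0012024 + 0.024134] = 0.05043 m

S_c ≈ 50.4 mm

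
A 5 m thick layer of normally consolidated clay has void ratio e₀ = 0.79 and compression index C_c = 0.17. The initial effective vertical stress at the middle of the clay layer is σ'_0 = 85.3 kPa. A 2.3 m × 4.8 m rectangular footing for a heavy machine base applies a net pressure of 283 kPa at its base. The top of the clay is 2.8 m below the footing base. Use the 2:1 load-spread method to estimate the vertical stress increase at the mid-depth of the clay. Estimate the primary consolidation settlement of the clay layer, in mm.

S_c ≈ 80.5 mm

Mid-depth of clay below the footing base: z = 2.8 + 5/2 = 5.3 m.
Stress increase at mid-clay by the 2:1 spreading method:
Δσ = qBL/((B+z)(L+z)) = 283×2.3×4.8/((2.3+5.3)(4.8+5.3)) = 40.702 kPa
Final effective stress: σ'_f = σ'_0 + Δσ = 85.3 + 40.702 = 126 kPa.
Normally consolidated clay, so the full stress increment lies on the virgin compression line:
S_c = C_c·H/(1+e₀)·log₁₀(σ'_f/σ'_0) = 0.17×5/(1+0.79)×log₁₀(126/85.3)
    = 0.47486 × 0.16942 = 0.08045 m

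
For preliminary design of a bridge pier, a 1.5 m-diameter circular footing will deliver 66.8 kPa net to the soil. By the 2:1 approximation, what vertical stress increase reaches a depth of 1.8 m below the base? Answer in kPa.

By the 2:1 method the load spreads at 1 horizontal : 2 vertical, so at depth z the loaded area has grown by z in each plan dimension:
Δσ ≈ qD²/(D+z)² = 66.8×1.5²/(1.5+1.8)² = 13.802 kPa

Δσ_z ≈ 13.8 kPa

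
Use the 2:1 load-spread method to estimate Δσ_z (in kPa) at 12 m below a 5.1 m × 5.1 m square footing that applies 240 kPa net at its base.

Δσ_z ≈ 21.3 kPa

By the 2:1 method the load spreads at 1 horizontal : 2 vertical, so at depth z the loaded area has grown by z in each plan dimension:
Δσ = qBL/((B+z)(L+z)) = 240×5.1×5.1/((5.1+12)(5.1+12)) = 21.348 kPa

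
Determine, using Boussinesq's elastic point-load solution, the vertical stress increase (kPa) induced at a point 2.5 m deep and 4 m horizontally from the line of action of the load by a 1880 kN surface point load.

Boussinesq vertical stress below a point load on an elastic half-space:
Δσ_z = 3P/(2πz²) · [1 + (r/z)²]^(−5/2)
r/z = 4/2.5 = 1.6; [1+(r/z)²]^(−5/2) = 0.041819.
Δσ_z = 3×1880/(2π×2.5²) × 0.041819 = 143.62 × 0.041819 = 6.006 kPa

Δσ_z ≈ 6.01 kPa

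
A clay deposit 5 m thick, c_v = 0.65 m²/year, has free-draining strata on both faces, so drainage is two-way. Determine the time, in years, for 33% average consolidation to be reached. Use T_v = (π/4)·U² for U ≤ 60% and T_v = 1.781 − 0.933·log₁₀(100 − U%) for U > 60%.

Drainage path length: H_d = H/2 = 2.5 m (double drainage).
U ≤ 60%: T_v = (π/4)·U² = (π/4)×0.33² = 0.08553.
t = T_v·H_d²/c_v = 0.08553×2.5²/0.65 = 0.8224 years.

t ≈ 0.822 years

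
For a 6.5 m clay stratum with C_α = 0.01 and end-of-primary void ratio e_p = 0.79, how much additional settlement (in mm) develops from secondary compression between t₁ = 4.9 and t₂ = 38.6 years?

S_s ≈ 32.6 mm

Secondary compression: S_s = C_α·H/(1+e_p)·log₁₀(t₂/t₁)
S_s = 0.01×6.5/(1+0.79)×log₁₀(38.6/4.9)
    = 0.03631 × 0.8964 = 0.03255 m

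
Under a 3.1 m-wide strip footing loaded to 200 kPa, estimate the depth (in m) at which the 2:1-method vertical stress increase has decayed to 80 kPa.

2:1 spreading — at depth z the loaded area has grown by z in each plan dimension:
qB/(B+z) = Δσ_z ⇒ z = qB/Δσ_z − B = 200×3.1/80 − 3.1 = 4.65 m

z ≈ 4.65 m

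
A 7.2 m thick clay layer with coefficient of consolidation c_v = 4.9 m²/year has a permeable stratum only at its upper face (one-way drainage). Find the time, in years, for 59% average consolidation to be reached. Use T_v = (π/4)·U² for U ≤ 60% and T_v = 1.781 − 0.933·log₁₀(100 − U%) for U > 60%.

Drainage path length: H_d = H = 7.2 m (single drainage).
U ≤ 60%: T_v = (π/4)·U² = (π/4)×0.59² = 0.2734.
t = T_v·H_d²/c_v = 0.2734×7.2²/4.9 = 2.892 years.

t ≈ 2.89 years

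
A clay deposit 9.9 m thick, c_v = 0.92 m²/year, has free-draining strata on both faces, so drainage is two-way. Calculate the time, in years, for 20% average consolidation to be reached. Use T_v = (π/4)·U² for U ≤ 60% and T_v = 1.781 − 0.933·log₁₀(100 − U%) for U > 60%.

Drainage path length: H_d = H/2 = 4.95 m (double drainage).
U ≤ 60%: T_v = (π/4)·U² = (π/4)×0.2² = 0.031416.
t = T_v·H_d²/c_v = 0.031416×4.95²/0.92 = 0.8367 years.

t ≈ 0.837 years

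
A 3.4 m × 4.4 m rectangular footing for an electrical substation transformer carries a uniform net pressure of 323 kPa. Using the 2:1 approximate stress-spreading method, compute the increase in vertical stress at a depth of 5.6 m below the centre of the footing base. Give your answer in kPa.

By the 2:1 method the load spreads at 1 horizontal : 2 vertical, so at depth z the loaded area has grown by z in each plan dimension:
Δσ = qBL/((B+z)(L+z)) = 323×3.4×4.4/((3.4+5.6)(4.4+5.6)) = 53.69 kPa

Δσ_z ≈ 53.7 kPa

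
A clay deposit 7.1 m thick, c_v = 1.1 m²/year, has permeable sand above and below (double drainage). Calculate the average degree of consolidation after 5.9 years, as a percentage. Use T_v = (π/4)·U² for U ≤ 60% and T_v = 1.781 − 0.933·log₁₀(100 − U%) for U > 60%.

U ≈ 77.3 %

Drainage path length: H_d = H/2 = 3.55 m (double drainage).
T_v = c_v·t/H_d² = 1.1×5.9/3.55² = 0.51498.
T_v = 0.51498 corresponds to the U > 60% branch:
U = 1 − 10^((1.781 − T_v)/0.933)/100 = 0.7725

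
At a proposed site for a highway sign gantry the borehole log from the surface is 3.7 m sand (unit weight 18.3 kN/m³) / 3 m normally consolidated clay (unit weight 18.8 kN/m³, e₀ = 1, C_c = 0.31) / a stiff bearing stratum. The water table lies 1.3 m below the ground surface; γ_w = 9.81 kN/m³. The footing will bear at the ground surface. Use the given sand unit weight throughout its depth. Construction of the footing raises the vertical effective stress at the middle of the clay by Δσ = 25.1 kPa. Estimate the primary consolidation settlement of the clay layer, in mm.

Mid-depth of clay below the ground surface: z = 3.7 + 3/2 = 5.2 m.
Total vertical stress at mid-clay: σ_v = 18.3×3.7 + 18.8×1.5 = 95.91 kPa.
Pore pressure: u = 9.81×(5.2 − 1.3) = 38.259 kPa.
Initial effective stress: σ'_0 = σ_v − u = 95.91 − 38.259 = 57.651 kPa.
Final effective stress: σ'_f = σ'_0 + Δσ = 57.651 + 25.1 = 82.751 kPa.
Normally consolidated clay, so the full stress increment lies on the virgin compression line:
S_c = C_c·H/(1+e₀)·log₁₀(σ'_f/σ'_0) = 0.31×3/(1+1)×log₁₀(82.751/57.651)
    = 0.465 × 0.15697 = 0.07299 m

S_c ≈ 73 mm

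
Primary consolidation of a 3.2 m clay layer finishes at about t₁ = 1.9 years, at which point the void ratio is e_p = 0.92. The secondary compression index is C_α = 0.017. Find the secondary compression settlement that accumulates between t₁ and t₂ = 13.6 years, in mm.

Secondary compression: S_s = C_α·H/(1+e_p)·log₁₀(t₂/t₁)
S_s = 0.017×3.2/(1+0.92)×log₁₀(13.6/1.9)
    = 0.02833 × 0.8548 = 0.02422 m

S_s ≈ 24.2 mm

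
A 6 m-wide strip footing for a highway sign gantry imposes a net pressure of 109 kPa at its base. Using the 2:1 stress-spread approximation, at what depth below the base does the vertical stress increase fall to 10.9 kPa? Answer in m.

z ≈ 54 m

2:1 spreading — at depth z the loaded area has grown by z in each plan dimension:
qB/(B+z) = Δσ_z ⇒ z = qB/Δσ_z − B = 109×6/10.9 − 6 = 54 m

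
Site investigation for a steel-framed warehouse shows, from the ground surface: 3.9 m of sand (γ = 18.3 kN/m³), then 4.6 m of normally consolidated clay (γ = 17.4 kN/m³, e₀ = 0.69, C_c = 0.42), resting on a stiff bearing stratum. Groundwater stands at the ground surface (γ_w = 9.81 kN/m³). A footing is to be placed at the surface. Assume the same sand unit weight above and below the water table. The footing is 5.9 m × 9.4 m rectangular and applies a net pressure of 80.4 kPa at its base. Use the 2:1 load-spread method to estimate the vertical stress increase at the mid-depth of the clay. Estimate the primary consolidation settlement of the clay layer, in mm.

S_c ≈ 190 mm

Mid-depth of clay below the ground surface: z = 3.9 + 4.6/2 = 6.2 m.
Total vertical stress at mid-clay: σ_v = 18.3×3.9 + 17.4×2.3 = 111.39 kPa.
Pore pressure: u = 9.81×(6.2 − 0) = 60.822 kPa.
Initial effective stress: σ'_0 = σ_v − u = 111.39 − 60.822 = 50.568 kPa.
Stress increase at mid-clay by the 2:1 spreading method:
Δσ = qBL/((B+z)(L+z)) = 80.4×5.9×9.4/((5.9+6.2)(9.4+6.2)) = 23.623 kPa
Final effective stress: σ'_f = σ'_0 + Δσ = 50.568 + 23.623 = 74.191 kPa.
Normally consolidated clay, so the full stress increment lies on the virgin compression line:
S_c = C_c·H/(1+e₀)·log₁₀(σ'_f/σ'_0) = 0.42×4.6/(1+0.69)×log₁₀(74.191/50.568)
    = 1.1432 × 0.16648 = 0.1903 m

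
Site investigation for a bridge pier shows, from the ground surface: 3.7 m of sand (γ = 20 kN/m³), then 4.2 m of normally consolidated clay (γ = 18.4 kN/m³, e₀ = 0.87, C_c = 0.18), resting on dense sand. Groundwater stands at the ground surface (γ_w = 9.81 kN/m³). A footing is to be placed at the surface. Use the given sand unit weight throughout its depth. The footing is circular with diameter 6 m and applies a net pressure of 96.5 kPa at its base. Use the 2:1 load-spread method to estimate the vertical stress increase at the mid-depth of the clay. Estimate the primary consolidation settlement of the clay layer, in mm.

S_c ≈ 64.9 mm

Mid-depth of clay below the ground surface: z = 3.7 + 4.2/2 = 5.8 m.
Total vertical stress at mid-clay: σ_v = 20×3.7 + 18.4×2.1 = 112.64 kPa.
Pore pressure: u = 9.81×(5.8 − 0) = 56.898 kPa.
Initial effective stress: σ'_0 = σ_v − u = 112.64 − 56.898 = 55.742 kPa.
Stress increase at mid-clay by the 2:1 spreading method:
Δσ ≈ qD²/(D+z)² = 96.5×6²/(6+5.8)² = 24.95 kPa
Final effective stress: σ'_f = σ'_0 + Δσ = 55.742 + 24.95 = 80.692 kPa.
Normally consolidated clay, so the full stress increment lies on the virgin compression line:
S_c = C_c·H/(1+e₀)·log₁₀(σ'_f/σ'_0) = 0.18×4.2/(1+0.87)×log₁₀(80.692/55.742)
    = 0.40428 × 0.16065 = 0.06495 m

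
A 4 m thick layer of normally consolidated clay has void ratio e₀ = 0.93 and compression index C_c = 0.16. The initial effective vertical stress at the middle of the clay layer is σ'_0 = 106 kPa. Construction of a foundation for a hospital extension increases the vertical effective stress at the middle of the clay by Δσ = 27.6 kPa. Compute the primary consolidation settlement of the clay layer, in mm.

Final effective stress: σ'_f = σ'_0 + Δσ = 106 + 27.6 = 133.6 kPa.
Normally consolidated clay, so the full stress increment lies on the virgin compression line:
S_c = C_c·H/(1+e₀)·log₁₀(σ'_f/σ'_0) = 0.16×4/(1+0.93)×log₁₀(133.6/106)
    = 0.33161 × 0.1005 = 0.03333 m

S_c ≈ 33.3 mm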